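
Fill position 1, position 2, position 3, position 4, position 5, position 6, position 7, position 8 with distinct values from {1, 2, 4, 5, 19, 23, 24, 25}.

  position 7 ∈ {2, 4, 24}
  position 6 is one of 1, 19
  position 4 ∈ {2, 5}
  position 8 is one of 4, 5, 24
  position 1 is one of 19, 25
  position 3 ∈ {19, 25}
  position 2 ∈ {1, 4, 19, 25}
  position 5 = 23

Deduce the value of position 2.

position 5 must be 23 (only option left).
position 1 and position 3 share exactly the 2 values {19, 25}; by pigeonhole those values go to them, so strike 19, 25 from position 2, position 6.
That leaves position 6 = 1. Eliminate 1 elsewhere: position 2.
So position 2 = 4.

4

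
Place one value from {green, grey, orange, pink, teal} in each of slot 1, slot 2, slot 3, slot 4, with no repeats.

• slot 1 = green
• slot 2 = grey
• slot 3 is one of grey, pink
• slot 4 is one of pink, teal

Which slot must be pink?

slot 1 has just one choice, so slot 1 = green.
That leaves slot 2 = grey. Eliminate grey elsewhere: slot 3.
So pink goes to slot 3.

slot 3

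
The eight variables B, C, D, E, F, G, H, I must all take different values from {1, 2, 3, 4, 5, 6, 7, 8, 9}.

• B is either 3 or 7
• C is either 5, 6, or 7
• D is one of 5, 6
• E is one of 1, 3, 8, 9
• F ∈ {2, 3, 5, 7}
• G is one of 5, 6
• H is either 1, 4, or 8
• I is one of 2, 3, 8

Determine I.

D and G share exactly the 2 values {5, 6}; by pigeonhole those values go to them, so strike 5, 6 from C, F.
C must be 7 (only option left). Strike 7 from B, F.
B's domain is down to {3}, so B = 3. So E, F, I can't be 3.
That leaves F = 2. Remove 2 from I.
So I = 8.

8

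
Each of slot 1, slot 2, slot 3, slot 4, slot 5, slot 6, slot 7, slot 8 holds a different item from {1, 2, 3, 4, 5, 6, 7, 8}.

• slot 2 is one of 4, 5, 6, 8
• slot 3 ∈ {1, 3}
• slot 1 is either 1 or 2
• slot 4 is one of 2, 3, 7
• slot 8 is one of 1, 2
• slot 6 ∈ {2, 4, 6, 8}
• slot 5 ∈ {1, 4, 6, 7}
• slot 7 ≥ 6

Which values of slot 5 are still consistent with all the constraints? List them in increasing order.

4, 6

The 8 variables together cover exactly {1, 2, 3, 4, 5, 6, 7, 8} — 8 values for 8 variables — and 5 appears only in slot 2's list, so slot 2 = 5.
slot 1 and slot 8 between them cover only {1, 2} — a naked pair. Remove those values from slot 3, slot 4, slot 5, slot 6.
slot 3 has just one choice, so slot 3 = 3. Strike 3 from slot 4.
slot 4's domain is down to {7}, so slot 4 = 7. So slot 5, slot 7 can't be 7.
No further eliminations apply; slot 5 can still be any of 4, 6.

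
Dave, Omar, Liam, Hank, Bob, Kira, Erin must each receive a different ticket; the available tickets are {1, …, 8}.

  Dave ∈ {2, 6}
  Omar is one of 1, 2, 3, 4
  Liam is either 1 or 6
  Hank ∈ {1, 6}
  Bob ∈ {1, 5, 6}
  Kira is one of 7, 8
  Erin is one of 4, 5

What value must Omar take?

3

Liam and Hank between them cover only {1, 6} — a naked pair. Remove those values from Dave, Omar, Bob.
That leaves Dave = 2. Strike 2 from Omar.
Bob's domain is down to {5}, so Bob = 5. Eliminate 5 elsewhere: Erin.
Erin must be 4 (only option left). So Omar can't be 4.
So Omar = 3.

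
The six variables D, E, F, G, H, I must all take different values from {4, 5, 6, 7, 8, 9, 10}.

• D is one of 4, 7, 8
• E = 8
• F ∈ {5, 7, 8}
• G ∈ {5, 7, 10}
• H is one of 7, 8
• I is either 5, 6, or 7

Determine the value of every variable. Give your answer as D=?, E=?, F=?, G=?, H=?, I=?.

D=4, E=8, F=5, G=10, H=7, I=6

E must be 8 (only option left). Remove 8 from D, F, H.
H has just one choice, so H = 7. Remove 7 from D, F, G, I.
That leaves D = 4.
F must be 5 (only option left). Remove 5 from G, I.
G must be 10 (only option left).
That leaves I = 6.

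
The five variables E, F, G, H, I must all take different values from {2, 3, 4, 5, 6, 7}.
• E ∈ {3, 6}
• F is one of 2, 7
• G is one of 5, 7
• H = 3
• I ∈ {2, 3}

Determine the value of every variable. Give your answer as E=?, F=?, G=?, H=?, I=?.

H must be 3 (only option left). Remove 3 from E, I.
I must be 2 (only option left). Strike 2 from F.
E must be 6 (only option left).
F must be 7 (only option left). So G can't be 7.
G must be 5 (only option left).

E=6, F=7, G=5, H=3, I=2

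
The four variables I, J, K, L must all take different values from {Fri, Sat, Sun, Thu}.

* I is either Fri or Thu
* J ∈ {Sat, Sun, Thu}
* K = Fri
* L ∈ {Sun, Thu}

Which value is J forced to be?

Sat

K must be Fri (only option left). So I can't be Fri.
That leaves I = Thu. Remove Thu from J, L.
L must be Sun (only option left). Eliminate Sun elsewhere: J.
So J = Sat.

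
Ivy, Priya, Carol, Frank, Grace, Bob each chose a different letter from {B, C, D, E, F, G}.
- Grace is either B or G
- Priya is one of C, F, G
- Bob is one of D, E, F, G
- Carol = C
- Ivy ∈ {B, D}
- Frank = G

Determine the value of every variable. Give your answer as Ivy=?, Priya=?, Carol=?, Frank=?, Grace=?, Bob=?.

Ivy=D, Priya=F, Carol=C, Frank=G, Grace=B, Bob=E

Carol's domain is down to {C}, so Carol = C. So Priya can't be C.
Frank must be G (only option left). Eliminate G elsewhere: Priya, Grace, Bob.
Grace must be B (only option left). So Ivy can't be B.
Ivy's domain is down to {D}, so Ivy = D. Eliminate D elsewhere: Bob.
That leaves Priya = F. Remove F from Bob.
Bob has just one choice, so Bob = E.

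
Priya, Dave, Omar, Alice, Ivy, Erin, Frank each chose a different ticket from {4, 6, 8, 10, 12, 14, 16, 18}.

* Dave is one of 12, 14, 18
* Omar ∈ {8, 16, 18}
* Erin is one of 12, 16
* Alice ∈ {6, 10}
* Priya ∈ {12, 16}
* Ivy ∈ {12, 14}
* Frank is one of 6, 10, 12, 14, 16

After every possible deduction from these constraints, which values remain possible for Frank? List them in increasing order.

6, 10

The 7 variables together cover exactly {6, 8, 10, 12, 14, 16, 18} — 7 values for 7 variables — and 8 appears only in Omar's list, so Omar = 8.
The 6 still-open variables draw from only 6 values {6, 10, 12, 14, 16, 18}, so each is used; only Dave can be 18, hence Dave = 18.
Priya and Erin between them cover only {12, 16} — a naked pair. Remove those values from Ivy, Frank.
Ivy has just one choice, so Ivy = 14. Eliminate 14 elsewhere: Frank.
No further eliminations apply; Frank can still be any of 6, 10.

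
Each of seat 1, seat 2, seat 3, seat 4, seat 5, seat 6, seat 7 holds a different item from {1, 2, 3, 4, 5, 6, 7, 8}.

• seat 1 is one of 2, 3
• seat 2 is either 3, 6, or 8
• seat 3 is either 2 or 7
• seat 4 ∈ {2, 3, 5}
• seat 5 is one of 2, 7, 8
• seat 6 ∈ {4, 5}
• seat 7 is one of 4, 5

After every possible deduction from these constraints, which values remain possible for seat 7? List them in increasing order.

4, 5

Among the 7 variables, 6 fits only seat 2 (and all 7 values in {2, 3, 4, 5, 6, 7, 8} must be used), so seat 2 = 6.
The 6 still-open variables draw from only 6 values {2, 3, 4, 5, 7, 8}, so each is used; only seat 5 can be 8, hence seat 5 = 8.
The 5 still-open variables together cover exactly {2, 3, 4, 5, 7} — 5 values for 5 variables — and 7 appears only in seat 3's list, so seat 3 = 7.
seat 6 and seat 7 between them cover only {4, 5} — a naked pair. Remove those values from seat 4.
No further eliminations apply; seat 7 can still be any of 4, 5.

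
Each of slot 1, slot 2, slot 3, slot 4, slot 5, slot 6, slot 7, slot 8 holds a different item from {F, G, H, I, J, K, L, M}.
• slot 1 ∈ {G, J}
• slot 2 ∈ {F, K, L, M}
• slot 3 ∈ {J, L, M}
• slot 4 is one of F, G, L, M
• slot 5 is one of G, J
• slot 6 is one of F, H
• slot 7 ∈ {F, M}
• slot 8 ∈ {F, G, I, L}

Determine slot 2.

The 8 variables together cover exactly {F, G, H, I, J, K, L, M} — 8 values for 8 variables — and H appears only in slot 6's list, so slot 6 = H.
Among the 7 still-open variables, I fits only slot 8 (and all 7 values in {F, G, I, J, K, L, M} must be used), so slot 8 = I.
The 6 still-open variables draw from only 6 values {F, G, J, K, L, M}, so each is used; only slot 2 can be K, hence slot 2 = K.

K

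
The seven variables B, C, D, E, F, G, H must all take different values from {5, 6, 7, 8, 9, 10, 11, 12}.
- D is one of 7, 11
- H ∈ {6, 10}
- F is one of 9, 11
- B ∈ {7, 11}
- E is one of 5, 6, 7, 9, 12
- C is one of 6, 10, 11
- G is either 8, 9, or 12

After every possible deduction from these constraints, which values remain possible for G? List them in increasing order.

B and D between them cover only {7, 11} — a naked pair. Remove those values from C, E, F.
That leaves F = 9. Strike 9 from E, G.
C and H share exactly the 2 values {6, 10}; by pigeonhole those values go to them, so strike 6, 10 from E.
No further eliminations apply; G can still be any of 8, 12.

8, 12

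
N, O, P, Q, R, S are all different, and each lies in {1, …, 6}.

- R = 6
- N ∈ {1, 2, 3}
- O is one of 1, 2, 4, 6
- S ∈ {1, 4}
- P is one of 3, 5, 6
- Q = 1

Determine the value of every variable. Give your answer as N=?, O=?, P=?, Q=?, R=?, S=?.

Q must be 1 (only option left). Strike 1 from N, O, S.
R's domain is down to {6}, so R = 6. Eliminate 6 elsewhere: O, P.
S must be 4 (only option left). Remove 4 from O.
O's domain is down to {2}, so O = 2. So N can't be 2.
N must be 3 (only option left). So P can't be 3.
P has just one choice, so P = 5.

N=3, O=2, P=5, Q=1, R=6, S=4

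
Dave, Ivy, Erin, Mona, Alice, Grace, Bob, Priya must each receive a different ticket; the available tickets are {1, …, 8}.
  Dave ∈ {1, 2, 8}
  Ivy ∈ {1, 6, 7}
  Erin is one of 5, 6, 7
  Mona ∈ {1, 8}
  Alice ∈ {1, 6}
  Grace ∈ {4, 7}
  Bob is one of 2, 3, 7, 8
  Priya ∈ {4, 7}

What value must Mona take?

Among the 8 variables, 3 fits only Bob (and all 8 values in {1, 2, 3, 4, 5, 6, 7, 8} must be used), so Bob = 3.
Among the 7 still-open variables, 2 fits only Dave (and all 7 values in {1, 2, 4, 5, 6, 7, 8} must be used), so Dave = 2.
The 6 still-open variables draw from only 6 values {1, 4, 5, 6, 7, 8}, so each is used; only Erin can be 5, hence Erin = 5.
Among the 5 still-open variables, 8 fits only Mona (and all 5 values in {1, 4, 6, 7, 8} must be used), so Mona = 8.

8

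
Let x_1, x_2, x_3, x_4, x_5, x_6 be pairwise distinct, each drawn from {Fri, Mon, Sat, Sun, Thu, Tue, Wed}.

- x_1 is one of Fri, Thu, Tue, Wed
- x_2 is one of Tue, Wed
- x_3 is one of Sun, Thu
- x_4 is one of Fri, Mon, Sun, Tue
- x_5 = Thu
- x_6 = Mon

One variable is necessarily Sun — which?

x_5 must be Thu (only option left). Eliminate Thu elsewhere: x_1, x_3.
So Sun goes to x_3.

x_3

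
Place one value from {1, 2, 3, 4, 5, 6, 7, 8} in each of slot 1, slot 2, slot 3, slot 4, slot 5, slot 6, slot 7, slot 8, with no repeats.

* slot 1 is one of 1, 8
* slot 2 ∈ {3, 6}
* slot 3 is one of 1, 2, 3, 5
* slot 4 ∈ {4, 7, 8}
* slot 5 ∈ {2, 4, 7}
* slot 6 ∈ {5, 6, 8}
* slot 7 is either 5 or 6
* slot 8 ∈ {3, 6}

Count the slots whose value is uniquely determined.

4

slot 2 and slot 8 share exactly the 2 values {3, 6}; by pigeonhole those values go to them, so strike 3, 6 from slot 3, slot 6, slot 7.
That leaves slot 7 = 5. Strike 5 from slot 3, slot 6.
slot 6 has just one choice, so slot 6 = 8. Eliminate 8 elsewhere: slot 1, slot 4.
That leaves slot 1 = 1. Remove 1 from slot 3.
slot 3 has just one choice, so slot 3 = 2. Strike 2 from slot 5.
Determined: slot 1=1, slot 3=2, slot 6=8, slot 7=5. The other slots each still have more than one consistent value. That makes 4.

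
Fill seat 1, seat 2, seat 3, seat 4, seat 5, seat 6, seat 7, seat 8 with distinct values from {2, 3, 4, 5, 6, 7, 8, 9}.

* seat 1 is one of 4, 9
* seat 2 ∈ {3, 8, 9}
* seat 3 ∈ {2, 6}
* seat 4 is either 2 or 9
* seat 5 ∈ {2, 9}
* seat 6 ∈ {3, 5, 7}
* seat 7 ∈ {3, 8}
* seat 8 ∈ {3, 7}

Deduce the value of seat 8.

The 8 variables together cover exactly {2, 3, 4, 5, 6, 7, 8, 9} — 8 values for 8 variables — and 4 appears only in seat 1's list, so seat 1 = 4.
The 7 still-open variables together cover exactly {2, 3, 5, 6, 7, 8, 9} — 7 values for 7 variables — and 5 appears only in seat 6's list, so seat 6 = 5.
The 6 still-open variables together cover exactly {2, 3, 6, 7, 8, 9} — 6 values for 6 variables — and 6 appears only in seat 3's list, so seat 3 = 6.
Among the 5 still-open variables, 7 fits only seat 8 (and all 5 values in {2, 3, 7, 8, 9} must be used), so seat 8 = 7.

7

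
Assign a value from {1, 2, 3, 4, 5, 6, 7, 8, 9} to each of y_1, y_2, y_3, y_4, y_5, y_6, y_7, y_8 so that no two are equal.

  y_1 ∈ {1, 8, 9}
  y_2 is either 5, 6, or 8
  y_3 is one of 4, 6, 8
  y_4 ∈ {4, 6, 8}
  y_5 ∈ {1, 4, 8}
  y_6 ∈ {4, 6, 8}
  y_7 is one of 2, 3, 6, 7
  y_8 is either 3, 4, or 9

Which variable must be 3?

y_3, y_4, y_6 between them cover only {4, 6, 8} — a naked triple. Remove those values from y_1, y_2, y_5, y_7, y_8.
y_2 has just one choice, so y_2 = 5.
y_5 must be 1 (only option left). Strike 1 from y_1.
That leaves y_1 = 9. Strike 9 from y_8.
So 3 goes to y_8.

y_8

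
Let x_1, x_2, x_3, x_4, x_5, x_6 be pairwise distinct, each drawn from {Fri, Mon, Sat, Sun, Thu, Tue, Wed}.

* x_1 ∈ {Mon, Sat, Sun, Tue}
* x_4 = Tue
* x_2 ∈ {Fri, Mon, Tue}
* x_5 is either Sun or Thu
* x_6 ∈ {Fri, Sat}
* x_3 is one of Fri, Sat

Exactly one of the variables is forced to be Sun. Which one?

x_4's domain is down to {Tue}, so x_4 = Tue. Remove Tue from x_1, x_2.
The 5 still-open variables draw from only 5 values {Fri, Mon, Sat, Sun, Thu}, so each is used; only x_5 can be Thu, hence x_5 = Thu.
Among the 4 still-open variables, Sun fits only x_1 (and all 4 values in {Fri, Mon, Sat, Sun} must be used), so x_1 = Sun.

x_1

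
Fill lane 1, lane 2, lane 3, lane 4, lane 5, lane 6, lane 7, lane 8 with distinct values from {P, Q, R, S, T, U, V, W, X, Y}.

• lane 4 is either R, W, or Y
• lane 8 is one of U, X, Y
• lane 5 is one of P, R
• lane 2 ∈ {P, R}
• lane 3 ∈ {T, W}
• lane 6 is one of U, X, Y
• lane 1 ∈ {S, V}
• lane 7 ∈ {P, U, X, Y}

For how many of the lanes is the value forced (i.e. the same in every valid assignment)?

2

The 2 variables lane 2 and lane 5 are confined to {P, R}, which locks those values in; drop them from lane 4, lane 7.
lane 6, lane 7, lane 8 between them cover only {U, X, Y} — a naked triple. Remove those values from lane 4.
lane 4's domain is down to {W}, so lane 4 = W. Strike W from lane 3.
lane 3 must be T (only option left).
Determined: lane 3=T, lane 4=W. The other lanes each still have more than one consistent value. That makes 2.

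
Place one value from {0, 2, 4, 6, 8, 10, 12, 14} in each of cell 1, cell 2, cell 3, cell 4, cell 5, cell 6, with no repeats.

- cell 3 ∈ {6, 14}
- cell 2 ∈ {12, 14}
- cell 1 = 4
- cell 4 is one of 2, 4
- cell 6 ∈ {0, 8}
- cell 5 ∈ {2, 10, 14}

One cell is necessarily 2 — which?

cell 4

cell 1's domain is down to {4}, so cell 1 = 4. So cell 4 can't be 4.
So 2 goes to cell 4.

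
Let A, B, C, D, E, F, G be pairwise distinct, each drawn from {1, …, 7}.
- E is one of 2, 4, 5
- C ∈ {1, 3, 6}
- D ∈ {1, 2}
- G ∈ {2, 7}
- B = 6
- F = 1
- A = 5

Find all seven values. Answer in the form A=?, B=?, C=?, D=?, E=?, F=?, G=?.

A's domain is down to {5}, so A = 5. So E can't be 5.
That leaves B = 6. Remove 6 from C.
That leaves F = 1. Eliminate 1 elsewhere: C, D.
C's domain is down to {3}, so C = 3.
D's domain is down to {2}, so D = 2. So E, G can't be 2.
E must be 4 (only option left).
G must be 7 (only option left).

A=5, B=6, C=3, D=2, E=4, F=1, G=7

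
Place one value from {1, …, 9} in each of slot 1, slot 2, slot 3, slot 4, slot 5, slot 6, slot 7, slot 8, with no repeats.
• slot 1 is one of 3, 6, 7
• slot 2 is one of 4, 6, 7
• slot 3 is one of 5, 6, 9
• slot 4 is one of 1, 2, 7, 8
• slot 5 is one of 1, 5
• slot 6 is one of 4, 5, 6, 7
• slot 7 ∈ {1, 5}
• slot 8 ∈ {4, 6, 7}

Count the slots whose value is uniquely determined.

2

The 2 variables slot 5 and slot 7 are confined to {1, 5}, which locks those values in; drop them from slot 3, slot 4, slot 6.
slot 2, slot 6, slot 8 share exactly the 3 values {4, 6, 7}; by pigeonhole those values go to them, so strike 4, 6, 7 from slot 1, slot 3, slot 4.
That leaves slot 1 = 3.
slot 3 has just one choice, so slot 3 = 9.
Determined: slot 1=3, slot 3=9. The other slots each still have more than one consistent value. That makes 2.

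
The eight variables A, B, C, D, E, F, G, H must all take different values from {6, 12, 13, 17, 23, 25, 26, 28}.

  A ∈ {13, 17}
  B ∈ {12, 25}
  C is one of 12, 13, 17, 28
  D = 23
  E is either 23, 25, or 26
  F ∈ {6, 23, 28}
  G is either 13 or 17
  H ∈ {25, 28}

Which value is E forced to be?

D has just one choice, so D = 23. Eliminate 23 elsewhere: E, F.
The 7 still-open variables together cover exactly {6, 12, 13, 17, 25, 26, 28} — 7 values for 7 variables — and 6 appears only in F's list, so F = 6.
Among the 6 still-open variables, 26 fits only E (and all 6 values in {12, 13, 17, 25, 26, 28} must be used), so E = 26.

26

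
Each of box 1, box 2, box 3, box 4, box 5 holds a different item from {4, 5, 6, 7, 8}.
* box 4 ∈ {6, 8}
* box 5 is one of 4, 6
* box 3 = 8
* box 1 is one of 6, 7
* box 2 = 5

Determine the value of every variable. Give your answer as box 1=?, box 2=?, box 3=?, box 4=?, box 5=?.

box 2's domain is down to {5}, so box 2 = 5.
box 3 has just one choice, so box 3 = 8. Eliminate 8 elsewhere: box 4.
box 4's domain is down to {6}, so box 4 = 6. Remove 6 from box 1, box 5.
box 5 has just one choice, so box 5 = 4.
box 1's domain is down to {7}, so box 1 = 7.

box 1=7, box 2=5, box 3=8, box 4=6, box 5=4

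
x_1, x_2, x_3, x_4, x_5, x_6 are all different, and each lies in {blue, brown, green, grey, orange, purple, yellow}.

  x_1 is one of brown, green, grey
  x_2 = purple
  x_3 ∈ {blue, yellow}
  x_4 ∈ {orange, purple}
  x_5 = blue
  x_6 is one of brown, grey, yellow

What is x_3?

x_2's domain is down to {purple}, so x_2 = purple. Eliminate purple elsewhere: x_4.
That leaves x_4 = orange.
That leaves x_5 = blue. Eliminate blue elsewhere: x_3.
So x_3 = yellow.

yellow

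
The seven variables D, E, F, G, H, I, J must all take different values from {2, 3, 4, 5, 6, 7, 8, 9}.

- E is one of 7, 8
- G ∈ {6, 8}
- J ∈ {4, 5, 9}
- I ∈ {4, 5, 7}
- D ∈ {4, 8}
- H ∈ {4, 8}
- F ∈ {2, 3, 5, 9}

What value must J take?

D and H share exactly the 2 values {4, 8}; by pigeonhole those values go to them, so strike 4, 8 from E, G, I, J.
E's domain is down to {7}, so E = 7. Remove 7 from I.
G's domain is down to {6}, so G = 6.
I's domain is down to {5}, so I = 5. Remove 5 from F, J.
So J = 9.

9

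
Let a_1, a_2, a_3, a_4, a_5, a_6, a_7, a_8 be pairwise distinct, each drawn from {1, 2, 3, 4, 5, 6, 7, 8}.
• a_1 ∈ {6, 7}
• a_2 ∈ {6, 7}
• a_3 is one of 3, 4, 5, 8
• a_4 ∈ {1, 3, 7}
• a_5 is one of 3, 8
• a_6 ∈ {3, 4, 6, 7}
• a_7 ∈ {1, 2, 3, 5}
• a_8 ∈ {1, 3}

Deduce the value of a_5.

8

The 8 variables together cover exactly {1, 2, 3, 4, 5, 6, 7, 8} — 8 values for 8 variables — and 2 appears only in a_7's list, so a_7 = 2.
The 7 still-open variables together cover exactly {1, 3, 4, 5, 6, 7, 8} — 7 values for 7 variables — and 5 appears only in a_3's list, so a_3 = 5.
The 6 still-open variables draw from only 6 values {1, 3, 4, 6, 7, 8}, so each is used; only a_6 can be 4, hence a_6 = 4.
The 5 still-open variables draw from only 5 values {1, 3, 6, 7, 8}, so each is used; only a_5 can be 8, hence a_5 = 8.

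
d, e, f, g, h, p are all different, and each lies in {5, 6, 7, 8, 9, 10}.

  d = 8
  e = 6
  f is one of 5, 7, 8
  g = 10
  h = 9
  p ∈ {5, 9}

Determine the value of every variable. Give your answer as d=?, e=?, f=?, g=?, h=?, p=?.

d has just one choice, so d = 8. Eliminate 8 elsewhere: f.
e's domain is down to {6}, so e = 6.
g has just one choice, so g = 10.
h must be 9 (only option left). Eliminate 9 elsewhere: p.
That leaves p = 5. So f can't be 5.
f has just one choice, so f = 7.

d=8, e=6, f=7, g=10, h=9, p=5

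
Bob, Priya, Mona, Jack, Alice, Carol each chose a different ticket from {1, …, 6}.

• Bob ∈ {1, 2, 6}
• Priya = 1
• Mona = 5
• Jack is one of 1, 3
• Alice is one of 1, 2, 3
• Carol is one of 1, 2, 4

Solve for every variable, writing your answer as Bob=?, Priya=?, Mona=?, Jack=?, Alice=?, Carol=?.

Priya must be 1 (only option left). Remove 1 from Bob, Jack, Alice, Carol.
Mona's domain is down to {5}, so Mona = 5.
Jack has just one choice, so Jack = 3. Remove 3 from Alice.
Alice must be 2 (only option left). Strike 2 from Bob, Carol.
Carol has just one choice, so Carol = 4.
That leaves Bob = 6.

Bob=6, Priya=1, Mona=5, Jack=3, Alice=2, Carol=4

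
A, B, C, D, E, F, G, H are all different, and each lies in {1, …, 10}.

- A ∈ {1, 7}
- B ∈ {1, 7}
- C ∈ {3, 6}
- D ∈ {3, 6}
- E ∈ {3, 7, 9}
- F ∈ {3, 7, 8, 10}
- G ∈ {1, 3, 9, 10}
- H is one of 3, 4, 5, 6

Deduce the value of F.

A and B between them cover only {1, 7} — a naked pair. Remove those values from E, F, G.
The 2 variables C and D are confined to {3, 6}, which locks those values in; drop them from E, F, G, H.
E must be 9 (only option left). Eliminate 9 elsewhere: G.
That leaves G = 10. So F can't be 10.
So F = 8.

8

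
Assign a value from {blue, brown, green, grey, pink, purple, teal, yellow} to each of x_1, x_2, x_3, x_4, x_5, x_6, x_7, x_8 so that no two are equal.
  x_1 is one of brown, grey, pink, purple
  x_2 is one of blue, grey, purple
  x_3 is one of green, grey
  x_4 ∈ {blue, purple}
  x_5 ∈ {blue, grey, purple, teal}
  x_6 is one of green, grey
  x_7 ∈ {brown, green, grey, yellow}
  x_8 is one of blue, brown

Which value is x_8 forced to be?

brown

The 8 variables draw from only 8 values {blue, brown, green, grey, pink, purple, teal, yellow}, so each is used; only x_1 can be pink, hence x_1 = pink.
Among the 7 still-open variables, teal fits only x_5 (and all 7 values in {blue, brown, green, grey, purple, teal, yellow} must be used), so x_5 = teal.
The 6 still-open variables draw from only 6 values {blue, brown, green, grey, purple, yellow}, so each is used; only x_7 can be yellow, hence x_7 = yellow.
The 5 still-open variables draw from only 5 values {blue, brown, green, grey, purple}, so each is used; only x_8 can be brown, hence x_8 = brown.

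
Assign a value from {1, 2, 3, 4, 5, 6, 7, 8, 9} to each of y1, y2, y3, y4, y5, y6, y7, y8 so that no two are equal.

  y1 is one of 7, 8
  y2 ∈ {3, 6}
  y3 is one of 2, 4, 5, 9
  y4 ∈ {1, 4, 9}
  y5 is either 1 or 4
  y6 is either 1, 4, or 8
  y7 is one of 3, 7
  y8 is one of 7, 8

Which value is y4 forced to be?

9

y1 and y8 share exactly the 2 values {7, 8}; by pigeonhole those values go to them, so strike 7, 8 from y6, y7.
y7 must be 3 (only option left). Eliminate 3 elsewhere: y2.
y2 must be 6 (only option left).
The 2 variables y5 and y6 are confined to {1, 4}, which locks those values in; drop them from y3, y4.
So y4 = 9.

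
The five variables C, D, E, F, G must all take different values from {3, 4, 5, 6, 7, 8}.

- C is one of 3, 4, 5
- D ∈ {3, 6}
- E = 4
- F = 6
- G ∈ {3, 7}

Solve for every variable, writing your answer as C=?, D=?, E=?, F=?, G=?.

C=5, D=3, E=4, F=6, G=7

E must be 4 (only option left). Strike 4 from C.
F has just one choice, so F = 6. Strike 6 from D.
D must be 3 (only option left). Strike 3 from C, G.
G's domain is down to {7}, so G = 7.
C's domain is down to {5}, so C = 5.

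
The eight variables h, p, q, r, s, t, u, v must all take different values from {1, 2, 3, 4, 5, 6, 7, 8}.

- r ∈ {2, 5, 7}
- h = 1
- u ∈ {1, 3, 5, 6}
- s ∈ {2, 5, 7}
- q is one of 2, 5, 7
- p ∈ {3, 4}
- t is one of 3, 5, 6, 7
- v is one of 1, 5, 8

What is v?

8

h has just one choice, so h = 1. Eliminate 1 elsewhere: u, v.
Among the 7 still-open variables, 4 fits only p (and all 7 values in {2, 3, 4, 5, 6, 7, 8} must be used), so p = 4.
The 6 still-open variables draw from only 6 values {2, 3, 5, 6, 7, 8}, so each is used; only v can be 8, hence v = 8.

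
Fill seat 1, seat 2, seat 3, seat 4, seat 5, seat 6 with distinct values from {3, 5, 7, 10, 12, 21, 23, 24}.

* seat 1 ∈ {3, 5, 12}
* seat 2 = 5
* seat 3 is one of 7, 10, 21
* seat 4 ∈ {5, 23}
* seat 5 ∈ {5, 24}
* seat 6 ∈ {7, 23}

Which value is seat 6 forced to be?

7

seat 2's domain is down to {5}, so seat 2 = 5. Eliminate 5 elsewhere: seat 1, seat 4, seat 5.
seat 4 must be 23 (only option left). So seat 6 can't be 23.
So seat 6 = 7.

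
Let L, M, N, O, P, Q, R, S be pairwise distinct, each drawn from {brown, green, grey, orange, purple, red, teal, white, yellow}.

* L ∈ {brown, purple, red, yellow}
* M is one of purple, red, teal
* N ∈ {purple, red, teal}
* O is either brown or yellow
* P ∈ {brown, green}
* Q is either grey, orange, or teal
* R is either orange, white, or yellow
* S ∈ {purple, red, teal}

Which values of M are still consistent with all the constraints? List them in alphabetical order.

M, N, S share exactly the 3 values {purple, red, teal}; by pigeonhole those values go to them, so strike purple, red, teal from L, Q.
The 2 variables L and O are confined to {brown, yellow}, which locks those values in; drop them from P, R.
P must be green (only option left).
No further eliminations apply; M can still be any of purple, red, teal.

purple, red, teal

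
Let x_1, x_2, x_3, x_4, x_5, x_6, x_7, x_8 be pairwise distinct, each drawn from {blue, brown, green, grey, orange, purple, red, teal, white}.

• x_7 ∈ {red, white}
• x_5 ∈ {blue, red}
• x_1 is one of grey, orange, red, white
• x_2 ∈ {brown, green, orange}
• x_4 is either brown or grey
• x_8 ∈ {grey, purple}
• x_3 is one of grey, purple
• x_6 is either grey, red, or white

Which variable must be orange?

x_1

The 8 variables together cover exactly {blue, brown, green, grey, orange, purple, red, white} — 8 values for 8 variables — and blue appears only in x_5's list, so x_5 = blue.
The 7 still-open variables draw from only 7 values {brown, green, grey, orange, purple, red, white}, so each is used; only x_2 can be green, hence x_2 = green.
Among the 6 still-open variables, brown fits only x_4 (and all 6 values in {brown, grey, orange, purple, red, white} must be used), so x_4 = brown.
The 5 still-open variables draw from only 5 values {grey, orange, purple, red, white}, so each is used; only x_1 can be orange, hence x_1 = orange.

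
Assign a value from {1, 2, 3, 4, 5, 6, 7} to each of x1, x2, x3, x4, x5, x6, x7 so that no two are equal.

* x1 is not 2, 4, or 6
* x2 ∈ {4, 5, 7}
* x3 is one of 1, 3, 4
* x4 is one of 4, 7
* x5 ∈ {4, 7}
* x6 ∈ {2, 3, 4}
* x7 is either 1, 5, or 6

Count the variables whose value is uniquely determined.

3

Among the 7 variables, 2 fits only x6 (and all 7 values in {1, 2, 3, 4, 5, 6, 7} must be used), so x6 = 2.
The 6 still-open variables draw from only 6 values {1, 3, 4, 5, 6, 7}, so each is used; only x7 can be 6, hence x7 = 6.
x4 and x5 share exactly the 2 values {4, 7}; by pigeonhole those values go to them, so strike 4, 7 from x1, x2, x3.
That leaves x2 = 5. Strike 5 from x1.
Determined: x2=5, x6=2, x7=6. The other variables each still have more than one consistent value. That makes 3.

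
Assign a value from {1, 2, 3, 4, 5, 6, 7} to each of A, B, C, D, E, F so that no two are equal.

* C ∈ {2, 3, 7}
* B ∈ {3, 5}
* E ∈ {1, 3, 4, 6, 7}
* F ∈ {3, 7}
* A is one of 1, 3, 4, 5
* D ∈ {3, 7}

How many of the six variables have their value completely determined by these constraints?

2

D and F share exactly the 2 values {3, 7}; by pigeonhole those values go to them, so strike 3, 7 from A, B, C, E.
B must be 5 (only option left). So A can't be 5.
C must be 2 (only option left).
Determined: B=5, C=2. The other variables each still have more than one consistent value. That makes 2.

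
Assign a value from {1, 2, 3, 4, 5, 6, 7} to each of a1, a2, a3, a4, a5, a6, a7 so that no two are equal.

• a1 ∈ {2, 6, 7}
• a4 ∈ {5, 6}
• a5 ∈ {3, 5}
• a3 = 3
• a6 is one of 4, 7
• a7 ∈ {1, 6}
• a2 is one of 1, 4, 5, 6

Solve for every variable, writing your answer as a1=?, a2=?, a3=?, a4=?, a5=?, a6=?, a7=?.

a3 must be 3 (only option left). Strike 3 from a5.
a5's domain is down to {5}, so a5 = 5. Strike 5 from a2, a4.
That leaves a4 = 6. So a1, a2, a7 can't be 6.
That leaves a7 = 1. Eliminate 1 elsewhere: a2.
a2 has just one choice, so a2 = 4. Strike 4 from a6.
a6 has just one choice, so a6 = 7. Eliminate 7 elsewhere: a1.
a1's domain is down to {2}, so a1 = 2.

a1=2, a2=4, a3=3, a4=6, a5=5, a6=7, a7=1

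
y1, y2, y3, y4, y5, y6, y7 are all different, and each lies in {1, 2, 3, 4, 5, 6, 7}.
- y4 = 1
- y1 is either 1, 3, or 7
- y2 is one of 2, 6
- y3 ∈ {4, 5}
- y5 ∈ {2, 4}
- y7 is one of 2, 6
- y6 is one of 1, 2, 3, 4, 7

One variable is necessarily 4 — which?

y4's domain is down to {1}, so y4 = 1. Strike 1 from y1, y6.
The 6 still-open variables together cover exactly {2, 3, 4, 5, 6, 7} — 6 values for 6 variables — and 5 appears only in y3's list, so y3 = 5.
y2 and y7 between them cover only {2, 6} — a naked pair. Remove those values from y5, y6.
So 4 goes to y5.

y5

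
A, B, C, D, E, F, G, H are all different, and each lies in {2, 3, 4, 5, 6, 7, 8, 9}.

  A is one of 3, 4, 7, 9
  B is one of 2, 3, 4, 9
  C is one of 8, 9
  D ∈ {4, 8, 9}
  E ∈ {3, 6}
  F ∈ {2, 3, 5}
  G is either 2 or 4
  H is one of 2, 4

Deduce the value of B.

3

The 8 variables draw from only 8 values {2, 3, 4, 5, 6, 7, 8, 9}, so each is used; only F can be 5, hence F = 5.
The 7 still-open variables draw from only 7 values {2, 3, 4, 6, 7, 8, 9}, so each is used; only E can be 6, hence E = 6.
Among the 6 still-open variables, 7 fits only A (and all 6 values in {2, 3, 4, 7, 8, 9} must be used), so A = 7.
The 5 still-open variables together cover exactly {2, 3, 4, 8, 9} — 5 values for 5 variables — and 3 appears only in B's list, so B = 3.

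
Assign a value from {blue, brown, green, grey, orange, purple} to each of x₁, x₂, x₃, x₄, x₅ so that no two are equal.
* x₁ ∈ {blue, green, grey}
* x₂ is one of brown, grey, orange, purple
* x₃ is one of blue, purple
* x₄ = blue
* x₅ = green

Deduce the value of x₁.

x₄ must be blue (only option left). Remove blue from x₁, x₃.
x₅'s domain is down to {green}, so x₅ = green. Remove green from x₁.
So x₁ = grey.

grey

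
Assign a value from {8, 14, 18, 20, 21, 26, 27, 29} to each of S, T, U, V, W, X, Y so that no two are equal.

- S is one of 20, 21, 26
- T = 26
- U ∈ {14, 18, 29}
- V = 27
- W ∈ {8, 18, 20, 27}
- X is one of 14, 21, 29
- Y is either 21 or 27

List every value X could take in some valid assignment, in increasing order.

T's domain is down to {26}, so T = 26. Remove 26 from S.
V must be 27 (only option left). Strike 27 from W, Y.
Y has just one choice, so Y = 21. Strike 21 from S, X.
S must be 20 (only option left). Eliminate 20 elsewhere: W.
No further eliminations apply; X can still be any of 14, 29.

14, 29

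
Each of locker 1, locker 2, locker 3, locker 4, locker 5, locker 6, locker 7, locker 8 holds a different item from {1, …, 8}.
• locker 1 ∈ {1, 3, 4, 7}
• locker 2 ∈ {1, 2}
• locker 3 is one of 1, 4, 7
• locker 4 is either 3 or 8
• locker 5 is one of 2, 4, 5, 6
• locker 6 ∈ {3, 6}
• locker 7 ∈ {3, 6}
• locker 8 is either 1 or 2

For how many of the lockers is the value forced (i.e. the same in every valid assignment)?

The 8 variables draw from only 8 values {1, 2, 3, 4, 5, 6, 7, 8}, so each is used; only locker 5 can be 5, hence locker 5 = 5.
Among the 7 still-open variables, 8 fits only locker 4 (and all 7 values in {1, 2, 3, 4, 6, 7, 8} must be used), so locker 4 = 8.
The 2 variables locker 2 and locker 8 are confined to {1, 2}, which locks those values in; drop them from locker 1, locker 3.
locker 6 and locker 7 share exactly the 2 values {3, 6}; by pigeonhole those values go to them, so strike 3, 6 from locker 1.
Determined: locker 4=8, locker 5=5. The other lockers each still have more than one consistent value. That makes 2.

2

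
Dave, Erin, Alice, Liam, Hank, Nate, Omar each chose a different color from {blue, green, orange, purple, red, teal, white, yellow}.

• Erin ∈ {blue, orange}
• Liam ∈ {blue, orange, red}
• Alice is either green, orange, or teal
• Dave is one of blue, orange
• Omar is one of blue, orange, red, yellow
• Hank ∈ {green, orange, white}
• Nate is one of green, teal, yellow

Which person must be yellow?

Omar

Among the 7 variables, white fits only Hank (and all 7 values in {blue, green, orange, red, teal, white, yellow} must be used), so Hank = white.
Dave and Erin between them cover only {blue, orange} — a naked pair. Remove those values from Alice, Liam, Omar.
That leaves Liam = red. Remove red from Omar.
So yellow goes to Omar.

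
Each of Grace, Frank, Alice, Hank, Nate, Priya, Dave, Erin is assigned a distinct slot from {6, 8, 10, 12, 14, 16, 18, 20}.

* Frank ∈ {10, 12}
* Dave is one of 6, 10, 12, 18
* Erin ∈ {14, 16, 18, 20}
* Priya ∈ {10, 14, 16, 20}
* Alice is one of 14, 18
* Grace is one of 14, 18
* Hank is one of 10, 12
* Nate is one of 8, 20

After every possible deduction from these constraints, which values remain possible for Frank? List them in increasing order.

10, 12

The 8 variables draw from only 8 values {6, 8, 10, 12, 14, 16, 18, 20}, so each is used; only Dave can be 6, hence Dave = 6.
The 7 still-open variables draw from only 7 values {8, 10, 12, 14, 16, 18, 20}, so each is used; only Nate can be 8, hence Nate = 8.
The 2 variables Grace and Alice are confined to {14, 18}, which locks those values in; drop them from Priya, Erin.
The 2 variables Frank and Hank are confined to {10, 12}, which locks those values in; drop them from Priya.
No further eliminations apply; Frank can still be any of 10, 12.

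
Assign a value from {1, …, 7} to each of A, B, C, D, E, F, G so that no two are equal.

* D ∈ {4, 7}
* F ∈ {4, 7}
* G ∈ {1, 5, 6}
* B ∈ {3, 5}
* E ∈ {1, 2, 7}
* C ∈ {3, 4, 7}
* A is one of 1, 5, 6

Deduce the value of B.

5

The 7 variables draw from only 7 values {1, 2, 3, 4, 5, 6, 7}, so each is used; only E can be 2, hence E = 2.
D and F share exactly the 2 values {4, 7}; by pigeonhole those values go to them, so strike 4, 7 from C.
C has just one choice, so C = 3. So B can't be 3.
So B = 5.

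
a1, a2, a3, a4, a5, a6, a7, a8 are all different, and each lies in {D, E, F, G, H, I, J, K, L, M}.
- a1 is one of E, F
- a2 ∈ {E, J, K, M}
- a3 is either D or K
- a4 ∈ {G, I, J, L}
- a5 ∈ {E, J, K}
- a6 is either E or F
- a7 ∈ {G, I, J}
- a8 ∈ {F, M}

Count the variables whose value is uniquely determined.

a1 and a6 between them cover only {E, F} — a naked pair. Remove those values from a2, a5, a8.
a8 must be M (only option left). So a2 can't be M.
The 2 variables a2 and a5 are confined to {J, K}, which locks those values in; drop them from a3, a4, a7.
a3's domain is down to {D}, so a3 = D.
Determined: a3=D, a8=M. The other variables each still have more than one consistent value. That makes 2.

2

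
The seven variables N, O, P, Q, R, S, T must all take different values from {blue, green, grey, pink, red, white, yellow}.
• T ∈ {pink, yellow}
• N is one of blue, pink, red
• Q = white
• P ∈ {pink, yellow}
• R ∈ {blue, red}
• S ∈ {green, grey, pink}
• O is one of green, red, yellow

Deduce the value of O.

green

Q's domain is down to {white}, so Q = white.
The 6 still-open variables together cover exactly {blue, green, grey, pink, red, yellow} — 6 values for 6 variables — and grey appears only in S's list, so S = grey.
The 5 still-open variables draw from only 5 values {blue, green, pink, red, yellow}, so each is used; only O can be green, hence O = green.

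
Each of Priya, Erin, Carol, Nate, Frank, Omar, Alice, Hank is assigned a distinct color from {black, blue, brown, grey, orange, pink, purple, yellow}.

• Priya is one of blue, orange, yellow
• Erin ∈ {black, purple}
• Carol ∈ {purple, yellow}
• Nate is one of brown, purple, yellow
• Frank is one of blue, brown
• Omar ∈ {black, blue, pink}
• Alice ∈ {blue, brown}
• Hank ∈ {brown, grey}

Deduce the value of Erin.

Among the 8 variables, grey fits only Hank (and all 8 values in {black, blue, brown, grey, orange, pink, purple, yellow} must be used), so Hank = grey.
The 7 still-open variables together cover exactly {black, blue, brown, orange, pink, purple, yellow} — 7 values for 7 variables — and orange appears only in Priya's list, so Priya = orange.
The 6 still-open variables together cover exactly {black, blue, brown, pink, purple, yellow} — 6 values for 6 variables — and pink appears only in Omar's list, so Omar = pink.
The 5 still-open variables draw from only 5 values {black, blue, brown, purple, yellow}, so each is used; only Erin can be black, hence Erin = black.

black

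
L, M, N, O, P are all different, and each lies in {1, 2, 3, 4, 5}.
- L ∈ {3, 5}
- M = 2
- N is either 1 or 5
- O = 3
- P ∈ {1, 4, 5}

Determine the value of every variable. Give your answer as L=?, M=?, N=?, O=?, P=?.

M must be 2 (only option left).
O must be 3 (only option left). Eliminate 3 elsewhere: L.
L must be 5 (only option left). Remove 5 from N, P.
N's domain is down to {1}, so N = 1. So P can't be 1.
P must be 4 (only option left).

L=5, M=2, N=1, O=3, P=4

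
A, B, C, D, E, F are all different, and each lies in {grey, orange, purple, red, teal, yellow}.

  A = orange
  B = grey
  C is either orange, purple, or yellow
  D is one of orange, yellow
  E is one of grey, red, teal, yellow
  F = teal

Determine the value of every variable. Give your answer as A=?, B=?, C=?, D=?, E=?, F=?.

A=orange, B=grey, C=purple, D=yellow, E=red, F=teal

A's domain is down to {orange}, so A = orange. Eliminate orange elsewhere: C, D.
That leaves B = grey. Eliminate grey elsewhere: E.
D's domain is down to {yellow}, so D = yellow. Remove yellow from C, E.
F's domain is down to {teal}, so F = teal. Eliminate teal elsewhere: E.
C's domain is down to {purple}, so C = purple.
E's domain is down to {red}, so E = red.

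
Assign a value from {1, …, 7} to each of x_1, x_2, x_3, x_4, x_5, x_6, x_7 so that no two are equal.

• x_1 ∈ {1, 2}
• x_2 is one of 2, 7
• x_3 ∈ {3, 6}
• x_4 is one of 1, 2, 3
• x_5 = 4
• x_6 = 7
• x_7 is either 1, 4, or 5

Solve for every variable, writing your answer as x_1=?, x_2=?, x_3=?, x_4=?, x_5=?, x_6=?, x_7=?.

x_5 must be 4 (only option left). Eliminate 4 elsewhere: x_7.
x_6 has just one choice, so x_6 = 7. Remove 7 from x_2.
That leaves x_2 = 2. Eliminate 2 elsewhere: x_1, x_4.
x_1's domain is down to {1}, so x_1 = 1. Strike 1 from x_4, x_7.
x_4's domain is down to {3}, so x_4 = 3. So x_3 can't be 3.
x_7 must be 5 (only option left).
That leaves x_3 = 6.

x_1=1, x_2=2, x_3=6, x_4=3, x_5=4, x_6=7, x_7=5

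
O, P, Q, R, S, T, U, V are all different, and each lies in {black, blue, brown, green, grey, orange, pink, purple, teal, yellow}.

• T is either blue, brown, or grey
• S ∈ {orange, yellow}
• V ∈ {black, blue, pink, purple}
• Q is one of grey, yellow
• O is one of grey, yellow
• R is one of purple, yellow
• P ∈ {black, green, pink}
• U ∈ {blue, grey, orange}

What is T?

brown

O and Q between them cover only {grey, yellow} — a naked pair. Remove those values from R, S, T, U.
R's domain is down to {purple}, so R = purple. Eliminate purple elsewhere: V.
S must be orange (only option left). Eliminate orange elsewhere: U.
U's domain is down to {blue}, so U = blue. Remove blue from T, V.
So T = brown.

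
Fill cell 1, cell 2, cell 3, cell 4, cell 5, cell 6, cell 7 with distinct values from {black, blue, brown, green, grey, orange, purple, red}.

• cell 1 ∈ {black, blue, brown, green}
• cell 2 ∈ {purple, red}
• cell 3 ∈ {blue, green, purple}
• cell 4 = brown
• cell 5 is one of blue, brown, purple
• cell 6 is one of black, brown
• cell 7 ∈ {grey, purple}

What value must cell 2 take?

red

cell 4 has just one choice, so cell 4 = brown. Eliminate brown elsewhere: cell 1, cell 5, cell 6.
cell 6's domain is down to {black}, so cell 6 = black. Remove black from cell 1.
The 5 still-open variables together cover exactly {blue, green, grey, purple, red} — 5 values for 5 variables — and grey appears only in cell 7's list, so cell 7 = grey.
Among the 4 still-open variables, red fits only cell 2 (and all 4 values in {blue, green, purple, red} must be used), so cell 2 = red.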